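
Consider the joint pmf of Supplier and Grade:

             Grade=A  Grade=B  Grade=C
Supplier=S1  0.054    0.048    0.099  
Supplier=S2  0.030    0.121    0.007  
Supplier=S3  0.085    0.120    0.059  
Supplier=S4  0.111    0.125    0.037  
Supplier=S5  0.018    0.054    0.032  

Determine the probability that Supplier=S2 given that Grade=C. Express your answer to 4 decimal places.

P(Grade=C) = 0.099 + 0.007 + 0.059 + 0.037 + 0.032 = 0.234.
P(Supplier=S2 | Grade=C) = 0.007/0.234 = 0.0299.

0.0299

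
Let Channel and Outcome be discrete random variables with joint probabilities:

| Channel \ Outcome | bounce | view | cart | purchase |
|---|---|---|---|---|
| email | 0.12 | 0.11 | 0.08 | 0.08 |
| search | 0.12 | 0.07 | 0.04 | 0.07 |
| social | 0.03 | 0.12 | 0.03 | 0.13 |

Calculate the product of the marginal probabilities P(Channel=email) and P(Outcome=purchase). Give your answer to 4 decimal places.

0.1092

P(Channel=email) = 0.12 + 0.11 + 0.08 + 0.08 = 0.39.
P(Outcome=purchase) = 0.08 + 0.07 + 0.13 = 0.28.
Product: 0.39 × 0.28 = 0.1092.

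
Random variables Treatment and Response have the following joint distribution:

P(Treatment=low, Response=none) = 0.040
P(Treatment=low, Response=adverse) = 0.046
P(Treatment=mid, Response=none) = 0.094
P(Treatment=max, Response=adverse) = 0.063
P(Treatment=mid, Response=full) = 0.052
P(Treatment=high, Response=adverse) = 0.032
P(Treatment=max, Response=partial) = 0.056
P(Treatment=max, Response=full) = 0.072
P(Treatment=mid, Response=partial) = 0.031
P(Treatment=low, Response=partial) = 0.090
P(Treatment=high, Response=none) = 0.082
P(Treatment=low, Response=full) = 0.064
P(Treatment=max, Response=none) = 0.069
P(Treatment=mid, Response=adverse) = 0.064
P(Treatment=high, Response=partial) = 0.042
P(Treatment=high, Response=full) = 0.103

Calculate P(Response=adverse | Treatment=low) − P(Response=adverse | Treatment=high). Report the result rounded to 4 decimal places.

P(Treatment=low) = 0.040 + 0.090 + 0.064 + 0.046 = 0.240; P(Response=adverse | Treatment=low) = 0.046/0.240 = 0.19167.
P(Treatment=high) = 0.082 + 0.042 + 0.103 + 0.032 = 0.259; P(Response=adverse | Treatment=high) = 0.032/0.259 = 0.12355.
Difference = 0.0681.

0.0681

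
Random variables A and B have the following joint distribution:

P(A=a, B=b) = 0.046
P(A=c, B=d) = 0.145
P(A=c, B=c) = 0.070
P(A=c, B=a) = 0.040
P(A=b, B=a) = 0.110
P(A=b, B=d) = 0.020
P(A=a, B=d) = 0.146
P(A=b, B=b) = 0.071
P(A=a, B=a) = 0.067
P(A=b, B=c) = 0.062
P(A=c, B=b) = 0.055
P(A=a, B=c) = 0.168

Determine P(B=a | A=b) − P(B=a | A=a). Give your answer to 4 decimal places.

0.2613

P(A=b) = 0.110 + 0.071 + 0.062 + 0.020 = 0.263; P(B=a | A=b) = 0.110/0.263 = 0.41825.
P(A=a) = 0.067 + 0.046 + 0.168 + 0.146 = 0.427; P(B=a | A=a) = 0.067/0.427 = 0.15691.
Difference = 0.2613.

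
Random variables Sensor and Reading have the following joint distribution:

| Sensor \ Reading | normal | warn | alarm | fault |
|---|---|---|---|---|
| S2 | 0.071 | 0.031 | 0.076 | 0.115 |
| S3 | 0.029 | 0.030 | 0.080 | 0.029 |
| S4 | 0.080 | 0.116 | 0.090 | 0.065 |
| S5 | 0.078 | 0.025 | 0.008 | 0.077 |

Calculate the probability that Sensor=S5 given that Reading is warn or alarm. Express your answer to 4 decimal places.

0.0724

P(Reading=warn) = 0.031 + 0.030 + 0.116 + 0.025 = 0.202.
P(Reading=alarm) = 0.076 + 0.080 + 0.090 + 0.008 = 0.254.
P(Reading ∈ {warn, alarm}) = 0.202 + 0.254 = 0.456; P(Sensor=S5, Reading ∈ {warn, alarm}) = 0.025 + 0.008 = 0.033.
P(Sensor=S5 | Reading ∈ {warn, alarm}) = 0.033/0.456 = 0.0724.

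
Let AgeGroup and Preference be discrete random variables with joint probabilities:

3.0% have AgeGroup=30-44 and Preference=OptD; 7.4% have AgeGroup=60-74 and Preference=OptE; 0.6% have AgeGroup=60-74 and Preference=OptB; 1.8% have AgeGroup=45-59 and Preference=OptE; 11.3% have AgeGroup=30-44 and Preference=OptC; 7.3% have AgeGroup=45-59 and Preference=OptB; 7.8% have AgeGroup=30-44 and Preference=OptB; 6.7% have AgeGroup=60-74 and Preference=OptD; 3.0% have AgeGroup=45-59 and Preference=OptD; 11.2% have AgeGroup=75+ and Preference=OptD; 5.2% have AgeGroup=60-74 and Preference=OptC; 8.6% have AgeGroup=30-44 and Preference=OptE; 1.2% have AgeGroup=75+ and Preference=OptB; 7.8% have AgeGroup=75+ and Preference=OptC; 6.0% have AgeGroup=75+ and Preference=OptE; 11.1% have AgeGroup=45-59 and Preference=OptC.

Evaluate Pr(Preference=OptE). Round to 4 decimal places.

0.2380

P(Preference=OptE) = 0.086 + 0.018 + 0.074 + 0.060 = 0.238.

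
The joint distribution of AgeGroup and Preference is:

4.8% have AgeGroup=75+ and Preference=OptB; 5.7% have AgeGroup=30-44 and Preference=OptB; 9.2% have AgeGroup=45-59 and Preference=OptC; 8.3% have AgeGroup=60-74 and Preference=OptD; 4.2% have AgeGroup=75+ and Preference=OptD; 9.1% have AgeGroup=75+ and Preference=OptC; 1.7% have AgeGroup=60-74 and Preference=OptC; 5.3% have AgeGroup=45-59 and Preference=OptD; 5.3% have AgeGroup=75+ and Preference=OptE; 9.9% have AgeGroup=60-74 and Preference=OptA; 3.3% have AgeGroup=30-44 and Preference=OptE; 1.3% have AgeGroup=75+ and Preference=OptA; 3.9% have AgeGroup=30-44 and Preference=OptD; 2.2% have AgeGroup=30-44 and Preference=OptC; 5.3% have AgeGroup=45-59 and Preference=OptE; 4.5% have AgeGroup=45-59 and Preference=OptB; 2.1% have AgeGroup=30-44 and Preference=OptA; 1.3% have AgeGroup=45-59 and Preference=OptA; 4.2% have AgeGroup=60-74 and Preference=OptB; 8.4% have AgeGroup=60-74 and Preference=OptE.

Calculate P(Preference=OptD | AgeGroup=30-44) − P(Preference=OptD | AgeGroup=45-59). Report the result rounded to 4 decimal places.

0.0197

P(AgeGroup=30-44) = 0.021 + 0.057 + 0.022 + 0.039 + 0.033 = 0.172; P(Preference=OptD | AgeGroup=30-44) = 0.039/0.172 = 0.22674.
P(AgeGroup=45-59) = 0.013 + 0.045 + 0.092 + 0.053 + 0.053 = 0.256; P(Preference=OptD | AgeGroup=45-59) = 0.053/0.256 = 0.20703.
Difference = 0.0197.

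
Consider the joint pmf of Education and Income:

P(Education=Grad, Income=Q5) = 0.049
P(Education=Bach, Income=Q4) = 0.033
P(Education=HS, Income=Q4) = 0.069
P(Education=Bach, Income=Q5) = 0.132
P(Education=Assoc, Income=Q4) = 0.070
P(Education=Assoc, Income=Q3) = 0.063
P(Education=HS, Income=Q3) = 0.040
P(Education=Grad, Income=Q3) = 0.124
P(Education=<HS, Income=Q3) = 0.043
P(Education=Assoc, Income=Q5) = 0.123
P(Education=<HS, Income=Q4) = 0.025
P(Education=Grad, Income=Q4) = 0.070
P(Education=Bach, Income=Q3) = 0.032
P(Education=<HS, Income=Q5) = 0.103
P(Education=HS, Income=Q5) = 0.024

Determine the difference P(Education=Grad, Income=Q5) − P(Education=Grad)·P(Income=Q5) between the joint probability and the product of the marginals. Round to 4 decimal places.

P(Education=Grad) = 0.124 + 0.070 + 0.049 = 0.243.
P(Income=Q5) = 0.103 + 0.024 + 0.123 + 0.132 + 0.049 = 0.431.
P(Education=Grad, Income=Q5) − P(Education=Grad)P(Income=Q5) = 0.049 − 0.243×0.431 = -0.0557.

-0.0557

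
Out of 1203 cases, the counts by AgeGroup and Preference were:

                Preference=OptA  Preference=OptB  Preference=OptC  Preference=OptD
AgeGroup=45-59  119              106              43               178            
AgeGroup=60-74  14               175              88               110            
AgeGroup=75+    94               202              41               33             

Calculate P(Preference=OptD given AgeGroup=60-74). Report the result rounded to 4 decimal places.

Total with AgeGroup=60-74: 14 + 175 + 88 + 110 = 387.
P(Preference=OptD | AgeGroup=60-74) = 110/387 = 0.2842.

0.2842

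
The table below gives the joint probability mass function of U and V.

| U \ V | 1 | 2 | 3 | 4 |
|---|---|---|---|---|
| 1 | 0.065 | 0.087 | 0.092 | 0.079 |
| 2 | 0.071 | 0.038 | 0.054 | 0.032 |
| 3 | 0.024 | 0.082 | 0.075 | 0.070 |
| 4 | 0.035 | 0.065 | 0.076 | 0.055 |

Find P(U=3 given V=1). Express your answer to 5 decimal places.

0.12308

P(V=1) = 0.065 + 0.071 + 0.024 + 0.035 = 0.195.
P(U=3 | V=1) = 0.024/0.195 = 0.12308.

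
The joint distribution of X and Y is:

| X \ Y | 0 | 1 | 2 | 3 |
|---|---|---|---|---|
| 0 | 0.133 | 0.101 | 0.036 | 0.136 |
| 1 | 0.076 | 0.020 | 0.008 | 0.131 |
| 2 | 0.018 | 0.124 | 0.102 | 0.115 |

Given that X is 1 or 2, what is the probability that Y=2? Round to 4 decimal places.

0.1852

P(X=1) = 0.076 + 0.020 + 0.008 + 0.131 = 0.235.
P(X=2) = 0.018 + 0.124 + 0.102 + 0.115 = 0.359.
P(X ∈ {1, 2}) = 0.235 + 0.359 = 0.594; P(Y=2, X ∈ {1, 2}) = 0.008 + 0.102 = 0.110.
P(Y=2 | X ∈ {1, 2}) = 0.110/0.594 = 0.1852.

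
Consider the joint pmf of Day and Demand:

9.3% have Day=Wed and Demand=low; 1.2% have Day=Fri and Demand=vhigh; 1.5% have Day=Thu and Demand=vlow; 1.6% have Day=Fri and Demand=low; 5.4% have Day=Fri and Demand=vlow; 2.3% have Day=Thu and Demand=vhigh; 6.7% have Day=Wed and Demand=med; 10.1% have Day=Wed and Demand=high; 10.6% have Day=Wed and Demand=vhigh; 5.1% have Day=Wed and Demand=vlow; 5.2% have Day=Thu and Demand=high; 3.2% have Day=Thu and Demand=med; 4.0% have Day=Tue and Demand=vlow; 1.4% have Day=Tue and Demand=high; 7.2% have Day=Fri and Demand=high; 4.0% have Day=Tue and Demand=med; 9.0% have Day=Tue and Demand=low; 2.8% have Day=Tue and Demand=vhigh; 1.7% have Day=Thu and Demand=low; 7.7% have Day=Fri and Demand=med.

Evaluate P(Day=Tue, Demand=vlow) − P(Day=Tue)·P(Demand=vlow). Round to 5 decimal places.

P(Day=Tue) = 0.040 + 0.090 + 0.040 + 0.014 + 0.028 = 0.212.
P(Demand=vlow) = 0.040 + 0.051 + 0.015 + 0.054 = 0.160.
P(Day=Tue, Demand=vlow) − P(Day=Tue)P(Demand=vlow) = 0.040 − 0.212×0.160 = 0.00608.

0.00608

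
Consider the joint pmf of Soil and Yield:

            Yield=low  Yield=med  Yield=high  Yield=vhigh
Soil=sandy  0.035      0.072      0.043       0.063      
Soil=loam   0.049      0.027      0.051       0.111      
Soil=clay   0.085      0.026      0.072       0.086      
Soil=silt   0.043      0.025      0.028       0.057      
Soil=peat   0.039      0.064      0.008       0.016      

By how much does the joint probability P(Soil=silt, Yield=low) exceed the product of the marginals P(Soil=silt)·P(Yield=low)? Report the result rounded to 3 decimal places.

0.005

P(Soil=silt) = 0.043 + 0.025 + 0.028 + 0.057 = 0.153.
P(Yield=low) = 0.035 + 0.049 + 0.085 + 0.043 + 0.039 = 0.251.
P(Soil=silt, Yield=low) − P(Soil=silt)P(Yield=low) = 0.043 − 0.153×0.251 = 0.005.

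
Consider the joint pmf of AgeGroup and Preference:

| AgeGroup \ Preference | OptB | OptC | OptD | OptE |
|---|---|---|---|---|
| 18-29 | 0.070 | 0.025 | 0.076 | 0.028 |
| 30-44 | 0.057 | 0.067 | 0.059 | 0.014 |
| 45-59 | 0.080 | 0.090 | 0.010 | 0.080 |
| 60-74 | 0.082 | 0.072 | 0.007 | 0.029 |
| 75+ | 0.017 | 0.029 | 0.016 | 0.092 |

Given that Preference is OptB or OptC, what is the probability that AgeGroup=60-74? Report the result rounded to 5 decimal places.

P(Preference=OptB) = 0.070 + 0.057 + 0.080 + 0.082 + 0.017 = 0.306.
P(Preference=OptC) = 0.025 + 0.067 + 0.090 + 0.072 + 0.029 = 0.283.
P(Preference ∈ {OptB, OptC}) = 0.306 + 0.283 = 0.589; P(AgeGroup=60-74, Preference ∈ {OptB, OptC}) = 0.082 + 0.072 = 0.154.
P(AgeGroup=60-74 | Preference ∈ {OptB, OptC}) = 0.154/0.589 = 0.26146.

0.26146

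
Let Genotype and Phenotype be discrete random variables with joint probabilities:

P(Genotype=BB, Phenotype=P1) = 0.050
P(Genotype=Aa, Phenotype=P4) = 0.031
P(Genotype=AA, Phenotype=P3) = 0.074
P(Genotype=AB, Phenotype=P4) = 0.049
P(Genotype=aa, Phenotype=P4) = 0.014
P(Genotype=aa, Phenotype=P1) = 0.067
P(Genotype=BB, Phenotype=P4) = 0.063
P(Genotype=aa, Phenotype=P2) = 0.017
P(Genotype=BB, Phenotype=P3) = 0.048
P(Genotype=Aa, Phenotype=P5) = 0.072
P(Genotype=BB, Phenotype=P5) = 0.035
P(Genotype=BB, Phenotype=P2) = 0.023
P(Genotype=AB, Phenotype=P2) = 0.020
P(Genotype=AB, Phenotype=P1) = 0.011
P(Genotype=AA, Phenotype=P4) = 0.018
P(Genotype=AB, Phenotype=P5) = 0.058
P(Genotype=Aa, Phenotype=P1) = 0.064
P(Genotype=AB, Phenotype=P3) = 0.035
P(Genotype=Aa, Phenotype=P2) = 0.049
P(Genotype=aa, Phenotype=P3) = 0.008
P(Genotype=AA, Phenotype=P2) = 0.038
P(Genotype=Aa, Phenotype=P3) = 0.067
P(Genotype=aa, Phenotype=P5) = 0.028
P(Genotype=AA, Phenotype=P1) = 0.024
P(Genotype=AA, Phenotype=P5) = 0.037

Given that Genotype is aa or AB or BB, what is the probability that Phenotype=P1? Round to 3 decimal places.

0.243

P(Genotype=aa) = 0.067 + 0.017 + 0.008 + 0.014 + 0.028 = 0.134.
P(Genotype=AB) = 0.011 + 0.020 + 0.035 + 0.049 + 0.058 = 0.173.
P(Genotype=BB) = 0.050 + 0.023 + 0.048 + 0.063 + 0.035 = 0.219.
P(Genotype ∈ {aa, AB, BB}) = 0.134 + 0.173 + 0.219 = 0.526; P(Phenotype=P1, Genotype ∈ {aa, AB, BB}) = 0.067 + 0.011 + 0.050 = 0.128.
P(Phenotype=P1 | Genotype ∈ {aa, AB, BB}) = 0.128/0.526 = 0.243.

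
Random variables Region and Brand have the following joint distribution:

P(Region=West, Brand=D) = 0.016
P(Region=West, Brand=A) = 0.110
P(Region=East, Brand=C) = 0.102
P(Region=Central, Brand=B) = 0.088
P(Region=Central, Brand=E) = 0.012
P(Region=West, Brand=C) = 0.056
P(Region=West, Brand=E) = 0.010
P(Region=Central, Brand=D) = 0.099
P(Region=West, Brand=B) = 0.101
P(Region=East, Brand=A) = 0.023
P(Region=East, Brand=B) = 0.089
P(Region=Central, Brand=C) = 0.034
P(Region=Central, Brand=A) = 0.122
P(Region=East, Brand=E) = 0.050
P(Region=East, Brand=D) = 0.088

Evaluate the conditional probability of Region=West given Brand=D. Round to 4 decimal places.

P(Brand=D) = 0.088 + 0.016 + 0.099 = 0.203.
P(Region=West | Brand=D) = 0.016/0.203 = 0.0788.

0.0788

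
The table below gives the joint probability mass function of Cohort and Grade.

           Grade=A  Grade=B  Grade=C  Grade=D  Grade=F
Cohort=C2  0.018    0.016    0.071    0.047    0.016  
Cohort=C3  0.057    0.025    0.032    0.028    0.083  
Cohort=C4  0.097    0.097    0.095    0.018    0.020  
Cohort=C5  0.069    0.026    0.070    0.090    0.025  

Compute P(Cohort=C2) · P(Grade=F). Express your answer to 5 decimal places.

0.02419

P(Cohort=C2) = 0.018 + 0.016 + 0.071 + 0.047 + 0.016 = 0.168.
P(Grade=F) = 0.016 + 0.083 + 0.020 + 0.025 = 0.144.
Product: 0.168 × 0.144 = 0.02419.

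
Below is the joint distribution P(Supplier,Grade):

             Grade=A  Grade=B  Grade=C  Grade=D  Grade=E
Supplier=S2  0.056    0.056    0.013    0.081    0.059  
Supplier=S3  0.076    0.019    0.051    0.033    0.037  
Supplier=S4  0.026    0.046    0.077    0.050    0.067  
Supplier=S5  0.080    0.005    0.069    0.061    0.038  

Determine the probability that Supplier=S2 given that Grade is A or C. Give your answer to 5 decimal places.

0.15402

P(Grade=A) = 0.056 + 0.076 + 0.026 + 0.080 = 0.238.
P(Grade=C) = 0.013 + 0.051 + 0.077 + 0.069 = 0.210.
P(Grade ∈ {A, C}) = 0.238 + 0.210 = 0.448; P(Supplier=S2, Grade ∈ {A, C}) = 0.056 + 0.013 = 0.069.
P(Supplier=S2 | Grade ∈ {A, C}) = 0.069/0.448 = 0.15402.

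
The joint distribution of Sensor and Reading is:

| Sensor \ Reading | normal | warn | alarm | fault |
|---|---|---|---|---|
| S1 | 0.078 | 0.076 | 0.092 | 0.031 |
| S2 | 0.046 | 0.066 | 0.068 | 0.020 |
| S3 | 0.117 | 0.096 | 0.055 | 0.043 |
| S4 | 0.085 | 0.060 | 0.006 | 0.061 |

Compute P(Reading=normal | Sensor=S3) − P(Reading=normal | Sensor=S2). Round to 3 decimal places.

P(Sensor=S3) = 0.117 + 0.096 + 0.055 + 0.043 = 0.311; P(Reading=normal | Sensor=S3) = 0.117/0.311 = 0.3762.
P(Sensor=S2) = 0.046 + 0.066 + 0.068 + 0.020 = 0.200; P(Reading=normal | Sensor=S2) = 0.046/0.200 = 0.2300.
Difference = 0.146.

0.146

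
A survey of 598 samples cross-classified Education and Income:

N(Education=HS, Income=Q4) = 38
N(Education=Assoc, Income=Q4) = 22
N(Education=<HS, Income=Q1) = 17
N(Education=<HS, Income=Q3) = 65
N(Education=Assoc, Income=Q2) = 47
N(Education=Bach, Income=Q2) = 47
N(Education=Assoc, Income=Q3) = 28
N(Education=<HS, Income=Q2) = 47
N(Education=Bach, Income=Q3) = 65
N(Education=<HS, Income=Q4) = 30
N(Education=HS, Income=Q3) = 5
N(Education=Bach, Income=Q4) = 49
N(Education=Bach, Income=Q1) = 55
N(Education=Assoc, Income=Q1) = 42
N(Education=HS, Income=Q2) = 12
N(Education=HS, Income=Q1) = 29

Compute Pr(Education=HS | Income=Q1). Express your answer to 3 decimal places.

Total with Income=Q1: 17 + 29 + 42 + 55 = 143.
P(Education=HS | Income=Q1) = 29/143 = 0.203.

0.203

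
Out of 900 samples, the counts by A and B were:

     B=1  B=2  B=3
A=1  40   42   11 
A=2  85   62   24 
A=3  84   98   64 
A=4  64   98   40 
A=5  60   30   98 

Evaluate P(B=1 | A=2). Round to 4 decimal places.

Total with A=2: 85 + 62 + 24 = 171.
P(B=1 | A=2) = 85/171 = 0.4971.

0.4971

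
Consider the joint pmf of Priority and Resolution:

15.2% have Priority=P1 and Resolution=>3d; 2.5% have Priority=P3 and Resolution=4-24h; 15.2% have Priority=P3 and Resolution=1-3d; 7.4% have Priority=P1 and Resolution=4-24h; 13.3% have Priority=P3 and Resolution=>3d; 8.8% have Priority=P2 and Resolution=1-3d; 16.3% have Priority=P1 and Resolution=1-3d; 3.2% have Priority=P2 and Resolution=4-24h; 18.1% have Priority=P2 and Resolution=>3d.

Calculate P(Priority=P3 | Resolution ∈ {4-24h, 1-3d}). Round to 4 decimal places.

0.3315

P(Resolution=4-24h) = 0.074 + 0.032 + 0.025 = 0.131.
P(Resolution=1-3d) = 0.163 + 0.088 + 0.152 = 0.403.
P(Resolution ∈ {4-24h, 1-3d}) = 0.131 + 0.403 = 0.534; P(Priority=P3, Resolution ∈ {4-24h, 1-3d}) = 0.025 + 0.152 = 0.177.
P(Priority=P3 | Resolution ∈ {4-24h, 1-3d}) = 0.177/0.534 = 0.3315.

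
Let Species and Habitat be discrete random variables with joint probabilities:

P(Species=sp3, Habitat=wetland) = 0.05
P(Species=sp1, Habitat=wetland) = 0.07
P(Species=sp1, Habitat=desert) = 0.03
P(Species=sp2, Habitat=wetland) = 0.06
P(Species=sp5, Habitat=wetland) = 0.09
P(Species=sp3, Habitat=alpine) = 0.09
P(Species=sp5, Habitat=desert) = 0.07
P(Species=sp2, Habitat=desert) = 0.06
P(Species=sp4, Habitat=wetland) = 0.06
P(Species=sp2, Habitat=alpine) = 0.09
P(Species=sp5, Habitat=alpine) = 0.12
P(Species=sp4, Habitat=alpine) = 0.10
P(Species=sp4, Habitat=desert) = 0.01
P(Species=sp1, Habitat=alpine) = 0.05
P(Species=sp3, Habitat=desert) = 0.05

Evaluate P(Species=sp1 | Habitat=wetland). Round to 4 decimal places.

0.2121

P(Habitat=wetland) = 0.07 + 0.06 + 0.05 + 0.06 + 0.09 = 0.33.
P(Species=sp1 | Habitat=wetland) = 0.07/0.33 = 0.2121.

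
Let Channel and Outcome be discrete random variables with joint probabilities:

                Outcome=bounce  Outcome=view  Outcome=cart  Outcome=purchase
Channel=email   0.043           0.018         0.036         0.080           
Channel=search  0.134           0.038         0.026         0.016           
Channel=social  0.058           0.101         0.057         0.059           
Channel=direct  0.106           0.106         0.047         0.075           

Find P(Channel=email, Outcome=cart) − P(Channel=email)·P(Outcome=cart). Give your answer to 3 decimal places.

P(Channel=email) = 0.043 + 0.018 + 0.036 + 0.080 = 0.177.
P(Outcome=cart) = 0.036 + 0.026 + 0.057 + 0.047 = 0.166.
P(Channel=email, Outcome=cart) − P(Channel=email)P(Outcome=cart) = 0.036 − 0.177×0.166 = 0.007.

0.007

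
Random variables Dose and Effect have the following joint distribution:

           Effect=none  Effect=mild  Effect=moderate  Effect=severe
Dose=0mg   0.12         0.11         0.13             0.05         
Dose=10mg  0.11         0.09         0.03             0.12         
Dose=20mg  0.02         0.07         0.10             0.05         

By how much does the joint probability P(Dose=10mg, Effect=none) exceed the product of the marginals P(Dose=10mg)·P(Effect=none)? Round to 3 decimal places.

0.023

P(Dose=10mg) = 0.11 + 0.09 + 0.03 + 0.12 = 0.35.
P(Effect=none) = 0.12 + 0.11 + 0.02 = 0.25.
P(Dose=10mg, Effect=none) − P(Dose=10mg)P(Effect=none) = 0.11 − 0.35×0.25 = 0.023.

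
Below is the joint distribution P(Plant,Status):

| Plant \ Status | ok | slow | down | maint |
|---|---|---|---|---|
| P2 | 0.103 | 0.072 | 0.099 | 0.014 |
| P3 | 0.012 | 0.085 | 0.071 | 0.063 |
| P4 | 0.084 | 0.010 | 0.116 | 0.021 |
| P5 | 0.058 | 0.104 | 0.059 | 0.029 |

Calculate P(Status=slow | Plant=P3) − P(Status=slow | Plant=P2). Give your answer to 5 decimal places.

0.11797

P(Plant=P3) = 0.012 + 0.085 + 0.071 + 0.063 = 0.231; P(Status=slow | Plant=P3) = 0.085/0.231 = 0.367965.
P(Plant=P2) = 0.103 + 0.072 + 0.099 + 0.014 = 0.288; P(Status=slow | Plant=P2) = 0.072/0.288 = 0.250000.
Difference = 0.11797.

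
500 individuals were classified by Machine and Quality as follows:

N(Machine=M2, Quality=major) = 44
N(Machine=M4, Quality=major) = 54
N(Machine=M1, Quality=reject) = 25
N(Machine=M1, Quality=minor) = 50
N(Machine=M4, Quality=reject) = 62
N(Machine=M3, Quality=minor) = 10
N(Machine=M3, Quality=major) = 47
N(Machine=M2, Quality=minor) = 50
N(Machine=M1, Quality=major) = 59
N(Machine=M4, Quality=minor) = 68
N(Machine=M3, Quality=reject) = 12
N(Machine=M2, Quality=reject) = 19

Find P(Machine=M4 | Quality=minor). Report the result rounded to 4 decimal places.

0.3820

Total with Quality=minor: 50 + 50 + 10 + 68 = 178.
P(Machine=M4 | Quality=minor) = 68/178 = 0.3820.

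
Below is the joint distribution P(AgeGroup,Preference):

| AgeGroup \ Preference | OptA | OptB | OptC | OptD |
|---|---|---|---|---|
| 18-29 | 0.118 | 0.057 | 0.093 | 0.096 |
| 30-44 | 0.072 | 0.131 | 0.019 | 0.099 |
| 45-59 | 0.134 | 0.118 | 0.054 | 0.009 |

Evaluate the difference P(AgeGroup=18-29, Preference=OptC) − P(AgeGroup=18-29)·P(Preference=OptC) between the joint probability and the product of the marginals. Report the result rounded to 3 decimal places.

0.033

P(AgeGroup=18-29) = 0.118 + 0.057 + 0.093 + 0.096 = 0.364.
P(Preference=OptC) = 0.093 + 0.019 + 0.054 = 0.166.
P(AgeGroup=18-29, Preference=OptC) − P(AgeGroup=18-29)P(Preference=OptC) = 0.093 − 0.364×0.166 = 0.033.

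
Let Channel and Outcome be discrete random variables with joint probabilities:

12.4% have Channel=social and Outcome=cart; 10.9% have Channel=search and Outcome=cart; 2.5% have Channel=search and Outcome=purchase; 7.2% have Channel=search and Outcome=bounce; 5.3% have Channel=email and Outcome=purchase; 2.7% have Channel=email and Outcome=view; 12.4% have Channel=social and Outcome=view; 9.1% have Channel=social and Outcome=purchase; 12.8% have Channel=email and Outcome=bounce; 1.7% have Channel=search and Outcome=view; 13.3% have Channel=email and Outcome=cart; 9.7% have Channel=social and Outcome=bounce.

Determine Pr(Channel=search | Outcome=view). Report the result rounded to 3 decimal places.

P(Outcome=view) = 0.027 + 0.017 + 0.124 = 0.168.
P(Channel=search | Outcome=view) = 0.017/0.168 = 0.101.

0.101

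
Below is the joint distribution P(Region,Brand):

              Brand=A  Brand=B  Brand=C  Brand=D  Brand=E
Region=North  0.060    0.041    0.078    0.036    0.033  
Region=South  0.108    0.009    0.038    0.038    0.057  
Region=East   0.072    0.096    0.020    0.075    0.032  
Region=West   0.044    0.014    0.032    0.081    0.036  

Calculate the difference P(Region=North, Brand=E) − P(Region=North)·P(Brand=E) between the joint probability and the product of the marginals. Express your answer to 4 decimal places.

P(Region=North) = 0.060 + 0.041 + 0.078 + 0.036 + 0.033 = 0.248.
P(Brand=E) = 0.033 + 0.057 + 0.032 + 0.036 = 0.158.
P(Region=North, Brand=E) − P(Region=North)P(Brand=E) = 0.033 − 0.248×0.158 = -0.0062.

-0.0062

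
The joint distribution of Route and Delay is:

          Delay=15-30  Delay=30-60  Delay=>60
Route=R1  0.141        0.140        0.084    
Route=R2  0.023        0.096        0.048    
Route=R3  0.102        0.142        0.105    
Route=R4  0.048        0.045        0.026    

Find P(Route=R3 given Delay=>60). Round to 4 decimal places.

0.3992

P(Delay=>60) = 0.084 + 0.048 + 0.105 + 0.026 = 0.263.
P(Route=R3 | Delay=>60) = 0.105/0.263 = 0.3992.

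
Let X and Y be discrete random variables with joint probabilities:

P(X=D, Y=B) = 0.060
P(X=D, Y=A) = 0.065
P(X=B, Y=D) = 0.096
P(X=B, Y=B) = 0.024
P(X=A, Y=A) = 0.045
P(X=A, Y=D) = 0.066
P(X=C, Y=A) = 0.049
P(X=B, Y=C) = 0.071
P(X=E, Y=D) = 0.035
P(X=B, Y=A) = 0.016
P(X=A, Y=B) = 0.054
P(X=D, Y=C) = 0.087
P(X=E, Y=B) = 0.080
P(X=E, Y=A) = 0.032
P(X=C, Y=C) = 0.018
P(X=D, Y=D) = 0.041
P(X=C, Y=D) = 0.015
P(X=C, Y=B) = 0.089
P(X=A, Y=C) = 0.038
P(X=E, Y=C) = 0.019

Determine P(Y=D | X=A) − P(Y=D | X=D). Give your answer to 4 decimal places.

P(X=A) = 0.045 + 0.054 + 0.038 + 0.066 = 0.203; P(Y=D | X=A) = 0.066/0.203 = 0.32512.
P(X=D) = 0.065 + 0.060 + 0.087 + 0.041 = 0.253; P(Y=D | X=D) = 0.041/0.253 = 0.16206.
Difference = 0.1631.

0.1631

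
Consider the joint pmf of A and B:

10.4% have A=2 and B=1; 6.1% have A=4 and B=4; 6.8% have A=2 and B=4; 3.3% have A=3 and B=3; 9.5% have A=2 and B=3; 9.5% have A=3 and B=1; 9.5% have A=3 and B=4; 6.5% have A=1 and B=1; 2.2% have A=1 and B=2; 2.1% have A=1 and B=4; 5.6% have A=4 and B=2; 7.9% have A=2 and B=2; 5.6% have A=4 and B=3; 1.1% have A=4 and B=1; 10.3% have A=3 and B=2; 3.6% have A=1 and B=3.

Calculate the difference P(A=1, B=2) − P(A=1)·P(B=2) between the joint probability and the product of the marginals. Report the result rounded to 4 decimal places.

-0.0154

P(A=1) = 0.065 + 0.022 + 0.036 + 0.021 = 0.144.
P(B=2) = 0.022 + 0.079 + 0.103 + 0.056 = 0.260.
P(A=1, B=2) − P(A=1)P(B=2) = 0.022 − 0.144×0.260 = -0.0154.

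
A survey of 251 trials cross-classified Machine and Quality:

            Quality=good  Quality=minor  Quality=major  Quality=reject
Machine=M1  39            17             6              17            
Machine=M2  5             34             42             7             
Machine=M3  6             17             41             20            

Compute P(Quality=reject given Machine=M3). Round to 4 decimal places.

Total with Machine=M3: 6 + 17 + 41 + 20 = 84.
P(Quality=reject | Machine=M3) = 20/84 = 0.2381.

0.2381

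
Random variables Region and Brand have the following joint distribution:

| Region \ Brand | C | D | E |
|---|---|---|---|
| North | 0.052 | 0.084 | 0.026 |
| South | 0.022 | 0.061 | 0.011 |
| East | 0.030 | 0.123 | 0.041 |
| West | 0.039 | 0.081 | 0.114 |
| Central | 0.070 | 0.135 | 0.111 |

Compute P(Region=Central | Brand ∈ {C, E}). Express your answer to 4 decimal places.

P(Brand=C) = 0.052 + 0.022 + 0.030 + 0.039 + 0.070 = 0.213.
P(Brand=E) = 0.026 + 0.011 + 0.041 + 0.114 + 0.111 = 0.303.
P(Brand ∈ {C, E}) = 0.213 + 0.303 = 0.516; P(Region=Central, Brand ∈ {C, E}) = 0.070 + 0.111 = 0.181.
P(Region=Central | Brand ∈ {C, E}) = 0.181/0.516 = 0.3508.

0.3508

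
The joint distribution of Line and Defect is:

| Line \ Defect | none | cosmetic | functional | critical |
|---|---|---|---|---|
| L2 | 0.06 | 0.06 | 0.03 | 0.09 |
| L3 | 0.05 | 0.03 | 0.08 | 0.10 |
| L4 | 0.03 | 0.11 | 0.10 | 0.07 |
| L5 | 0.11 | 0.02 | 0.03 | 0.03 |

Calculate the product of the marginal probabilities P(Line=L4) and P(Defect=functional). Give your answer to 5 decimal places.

0.07440

P(Line=L4) = 0.03 + 0.11 + 0.10 + 0.07 = 0.31.
P(Defect=functional) = 0.03 + 0.08 + 0.10 + 0.03 = 0.24.
Product: 0.31 × 0.24 = 0.07440.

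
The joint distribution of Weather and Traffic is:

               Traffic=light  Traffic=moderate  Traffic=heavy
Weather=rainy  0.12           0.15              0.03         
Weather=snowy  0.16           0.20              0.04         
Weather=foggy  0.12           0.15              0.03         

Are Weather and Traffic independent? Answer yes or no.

yes

Every cell satisfies P(Weather,Traffic) = P(Weather)·P(Traffic). For instance P(Weather=snowy) = 0.40, P(Traffic=light) = 0.40, and 0.40×0.40 = 0.16 matches the joint entry. So Weather and Traffic are independent.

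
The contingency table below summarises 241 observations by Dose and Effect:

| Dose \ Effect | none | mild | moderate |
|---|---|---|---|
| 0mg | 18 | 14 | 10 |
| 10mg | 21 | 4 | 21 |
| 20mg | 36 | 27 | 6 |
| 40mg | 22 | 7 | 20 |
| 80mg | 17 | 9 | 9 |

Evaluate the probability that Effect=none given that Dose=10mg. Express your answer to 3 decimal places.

0.457

Total with Dose=10mg: 21 + 4 + 21 = 46.
P(Effect=none | Dose=10mg) = 21/46 = 0.457.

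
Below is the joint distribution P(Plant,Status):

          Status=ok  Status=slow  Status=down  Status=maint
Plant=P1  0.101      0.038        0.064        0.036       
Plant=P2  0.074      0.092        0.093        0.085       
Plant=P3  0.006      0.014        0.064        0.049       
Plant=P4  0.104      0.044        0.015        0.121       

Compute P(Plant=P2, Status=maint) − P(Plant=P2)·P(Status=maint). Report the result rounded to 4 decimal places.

-0.0151

P(Plant=P2) = 0.074 + 0.092 + 0.093 + 0.085 = 0.344.
P(Status=maint) = 0.036 + 0.085 + 0.049 + 0.121 = 0.291.
P(Plant=P2, Status=maint) − P(Plant=P2)P(Status=maint) = 0.085 − 0.344×0.291 = -0.0151.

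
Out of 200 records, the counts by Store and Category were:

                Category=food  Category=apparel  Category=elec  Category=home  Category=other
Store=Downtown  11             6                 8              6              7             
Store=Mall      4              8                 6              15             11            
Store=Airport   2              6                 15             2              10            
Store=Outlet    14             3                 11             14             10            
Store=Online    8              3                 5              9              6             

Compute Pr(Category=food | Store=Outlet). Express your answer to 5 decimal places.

Total with Store=Outlet: 14 + 3 + 11 + 14 + 10 = 52.
P(Category=food | Store=Outlet) = 14/52 = 0.26923.

0.26923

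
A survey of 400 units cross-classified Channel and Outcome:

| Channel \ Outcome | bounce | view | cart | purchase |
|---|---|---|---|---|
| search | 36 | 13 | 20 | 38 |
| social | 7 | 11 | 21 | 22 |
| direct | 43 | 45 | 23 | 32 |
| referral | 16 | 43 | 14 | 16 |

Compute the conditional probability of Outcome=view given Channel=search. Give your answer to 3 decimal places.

Total with Channel=search: 36 + 13 + 20 + 38 = 107.
P(Outcome=view | Channel=search) = 13/107 = 0.121.

0.121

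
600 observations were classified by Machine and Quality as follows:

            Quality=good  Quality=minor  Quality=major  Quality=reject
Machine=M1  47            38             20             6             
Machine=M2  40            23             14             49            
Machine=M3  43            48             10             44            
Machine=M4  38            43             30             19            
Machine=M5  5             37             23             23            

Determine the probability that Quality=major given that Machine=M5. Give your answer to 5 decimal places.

0.26136

Total with Machine=M5: 5 + 37 + 23 + 23 = 88.
P(Quality=major | Machine=M5) = 23/88 = 0.26136.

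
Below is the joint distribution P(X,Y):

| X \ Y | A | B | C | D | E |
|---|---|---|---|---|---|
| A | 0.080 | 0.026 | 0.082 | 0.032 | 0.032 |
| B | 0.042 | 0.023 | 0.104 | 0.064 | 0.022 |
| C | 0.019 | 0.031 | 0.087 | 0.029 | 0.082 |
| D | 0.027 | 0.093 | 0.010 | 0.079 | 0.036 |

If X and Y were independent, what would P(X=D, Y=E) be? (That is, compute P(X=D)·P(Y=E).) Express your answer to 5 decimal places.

0.04214

P(X=D) = 0.027 + 0.093 + 0.010 + 0.079 + 0.036 = 0.245.
P(Y=E) = 0.032 + 0.022 + 0.082 + 0.036 = 0.172.
Product: 0.245 × 0.172 = 0.04214.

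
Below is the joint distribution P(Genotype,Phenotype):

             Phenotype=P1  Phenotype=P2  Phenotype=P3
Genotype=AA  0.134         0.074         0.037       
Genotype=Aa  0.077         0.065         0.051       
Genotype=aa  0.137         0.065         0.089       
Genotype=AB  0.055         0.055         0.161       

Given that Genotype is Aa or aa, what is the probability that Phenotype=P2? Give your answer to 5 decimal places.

P(Genotype=Aa) = 0.077 + 0.065 + 0.051 = 0.193.
P(Genotype=aa) = 0.137 + 0.065 + 0.089 = 0.291.
P(Genotype ∈ {Aa, aa}) = 0.193 + 0.291 = 0.484; P(Phenotype=P2, Genotype ∈ {Aa, aa}) = 0.065 + 0.065 = 0.130.
P(Phenotype=P2 | Genotype ∈ {Aa, aa}) = 0.130/0.484 = 0.26860.

0.26860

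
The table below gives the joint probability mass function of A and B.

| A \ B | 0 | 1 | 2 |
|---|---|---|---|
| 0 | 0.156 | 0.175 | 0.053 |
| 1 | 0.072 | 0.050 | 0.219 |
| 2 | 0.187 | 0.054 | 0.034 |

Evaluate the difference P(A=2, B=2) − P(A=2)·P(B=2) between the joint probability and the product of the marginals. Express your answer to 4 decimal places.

-0.0502

P(A=2) = 0.187 + 0.054 + 0.034 = 0.275.
P(B=2) = 0.053 + 0.219 + 0.034 = 0.306.
P(A=2, B=2) − P(A=2)P(B=2) = 0.034 − 0.275×0.306 = -0.0502.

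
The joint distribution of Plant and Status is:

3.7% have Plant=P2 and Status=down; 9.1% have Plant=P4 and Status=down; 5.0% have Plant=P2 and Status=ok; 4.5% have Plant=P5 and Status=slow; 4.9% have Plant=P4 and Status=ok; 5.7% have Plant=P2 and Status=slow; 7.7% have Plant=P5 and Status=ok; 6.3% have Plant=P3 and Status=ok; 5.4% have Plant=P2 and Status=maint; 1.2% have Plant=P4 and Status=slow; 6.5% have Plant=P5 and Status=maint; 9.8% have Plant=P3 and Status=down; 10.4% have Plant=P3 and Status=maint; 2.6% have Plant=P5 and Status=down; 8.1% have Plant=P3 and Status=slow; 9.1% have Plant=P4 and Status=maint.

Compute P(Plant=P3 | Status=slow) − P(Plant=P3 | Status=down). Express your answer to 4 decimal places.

P(Status=slow) = 0.057 + 0.081 + 0.012 + 0.045 = 0.195; P(Plant=P3 | Status=slow) = 0.081/0.195 = 0.41538.
P(Status=down) = 0.037 + 0.098 + 0.091 + 0.026 = 0.252; P(Plant=P3 | Status=down) = 0.098/0.252 = 0.38889.
Difference = 0.0265.

0.0265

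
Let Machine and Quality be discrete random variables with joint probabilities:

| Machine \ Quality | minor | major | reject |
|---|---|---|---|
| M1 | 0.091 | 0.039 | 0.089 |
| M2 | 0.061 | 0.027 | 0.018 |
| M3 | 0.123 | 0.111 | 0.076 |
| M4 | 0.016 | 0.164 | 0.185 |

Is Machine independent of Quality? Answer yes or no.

P(Machine=M4) = 0.365 and P(Quality=minor) = 0.291, so their product is 0.10622, but P(Machine=M4, Quality=minor) = 0.016. Since these differ, Machine and Quality are not independent.

no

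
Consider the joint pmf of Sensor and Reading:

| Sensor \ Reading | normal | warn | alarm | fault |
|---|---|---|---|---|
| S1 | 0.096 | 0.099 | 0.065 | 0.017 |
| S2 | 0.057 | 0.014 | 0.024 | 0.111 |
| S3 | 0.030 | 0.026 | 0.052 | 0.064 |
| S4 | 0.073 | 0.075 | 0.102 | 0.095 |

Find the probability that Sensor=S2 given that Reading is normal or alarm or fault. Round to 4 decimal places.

0.2443

P(Reading=normal) = 0.096 + 0.057 + 0.030 + 0.073 = 0.256.
P(Reading=alarm) = 0.065 + 0.024 + 0.052 + 0.102 = 0.243.
P(Reading=fault) = 0.017 + 0.111 + 0.064 + 0.095 = 0.287.
P(Reading ∈ {normal, alarm, fault}) = 0.256 + 0.243 + 0.287 = 0.786; P(Sensor=S2, Reading ∈ {normal, alarm, fault}) = 0.057 + 0.024 + 0.111 = 0.192.
P(Sensor=S2 | Reading ∈ {normal, alarm, fault}) = 0.192/0.786 = 0.2443.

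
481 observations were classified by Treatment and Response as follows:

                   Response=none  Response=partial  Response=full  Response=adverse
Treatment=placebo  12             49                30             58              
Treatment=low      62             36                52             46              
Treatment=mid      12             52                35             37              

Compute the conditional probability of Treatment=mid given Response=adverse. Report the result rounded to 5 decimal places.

0.26241

Total with Response=adverse: 58 + 46 + 37 = 141.
P(Treatment=mid | Response=adverse) = 37/141 = 0.26241.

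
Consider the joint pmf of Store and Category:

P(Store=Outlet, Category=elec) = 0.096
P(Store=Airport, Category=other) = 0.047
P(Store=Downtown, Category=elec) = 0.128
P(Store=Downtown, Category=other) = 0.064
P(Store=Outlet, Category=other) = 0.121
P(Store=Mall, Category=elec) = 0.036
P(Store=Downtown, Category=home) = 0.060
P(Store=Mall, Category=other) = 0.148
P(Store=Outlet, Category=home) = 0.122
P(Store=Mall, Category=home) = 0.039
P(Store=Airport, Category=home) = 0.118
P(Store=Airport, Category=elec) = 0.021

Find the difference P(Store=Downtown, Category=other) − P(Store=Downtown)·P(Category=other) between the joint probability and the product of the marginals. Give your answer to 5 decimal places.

-0.03176

P(Store=Downtown) = 0.128 + 0.060 + 0.064 = 0.252.
P(Category=other) = 0.064 + 0.148 + 0.047 + 0.121 = 0.380.
P(Store=Downtown, Category=other) − P(Store=Downtown)P(Category=other) = 0.064 − 0.252×0.380 = -0.03176.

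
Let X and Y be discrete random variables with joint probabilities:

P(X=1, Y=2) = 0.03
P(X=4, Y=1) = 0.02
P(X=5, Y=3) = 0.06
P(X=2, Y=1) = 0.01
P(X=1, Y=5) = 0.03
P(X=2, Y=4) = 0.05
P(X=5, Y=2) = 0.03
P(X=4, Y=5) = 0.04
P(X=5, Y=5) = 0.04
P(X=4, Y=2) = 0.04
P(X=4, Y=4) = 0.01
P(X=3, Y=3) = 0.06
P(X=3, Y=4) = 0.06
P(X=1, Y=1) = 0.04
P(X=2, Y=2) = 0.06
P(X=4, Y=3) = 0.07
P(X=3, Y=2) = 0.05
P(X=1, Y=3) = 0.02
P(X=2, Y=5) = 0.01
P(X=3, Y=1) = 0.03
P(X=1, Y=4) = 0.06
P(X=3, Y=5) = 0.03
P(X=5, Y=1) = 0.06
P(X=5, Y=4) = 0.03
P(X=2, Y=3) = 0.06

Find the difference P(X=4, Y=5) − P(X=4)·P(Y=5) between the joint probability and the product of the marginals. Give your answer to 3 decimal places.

0.013

P(X=4) = 0.02 + 0.04 + 0.07 + 0.01 + 0.04 = 0.18.
P(Y=5) = 0.03 + 0.01 + 0.03 + 0.04 + 0.04 = 0.15.
P(X=4, Y=5) − P(X=4)P(Y=5) = 0.04 − 0.18×0.15 = 0.013.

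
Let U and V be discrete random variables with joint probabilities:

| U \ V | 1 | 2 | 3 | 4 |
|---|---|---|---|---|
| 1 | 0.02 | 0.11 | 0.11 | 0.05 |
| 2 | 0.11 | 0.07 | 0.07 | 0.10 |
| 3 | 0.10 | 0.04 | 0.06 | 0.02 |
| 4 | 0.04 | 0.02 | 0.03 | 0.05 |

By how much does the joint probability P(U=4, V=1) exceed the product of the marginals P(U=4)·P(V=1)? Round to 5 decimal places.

P(U=4) = 0.04 + 0.02 + 0.03 + 0.05 = 0.14.
P(V=1) = 0.02 + 0.11 + 0.10 + 0.04 = 0.27.
P(U=4, V=1) − P(U=4)P(V=1) = 0.04 − 0.14×0.27 = 0.00220.

0.00220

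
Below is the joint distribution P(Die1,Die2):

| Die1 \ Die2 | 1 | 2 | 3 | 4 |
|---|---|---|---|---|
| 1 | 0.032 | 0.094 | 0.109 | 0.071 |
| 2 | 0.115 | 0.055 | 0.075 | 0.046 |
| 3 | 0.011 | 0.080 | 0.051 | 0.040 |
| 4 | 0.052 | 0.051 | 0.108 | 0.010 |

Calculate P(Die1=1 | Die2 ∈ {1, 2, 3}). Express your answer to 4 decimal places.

P(Die2=1) = 0.032 + 0.115 + 0.011 + 0.052 = 0.210.
P(Die2=2) = 0.094 + 0.055 + 0.080 + 0.051 = 0.280.
P(Die2=3) = 0.109 + 0.075 + 0.051 + 0.108 = 0.343.
P(Die2 ∈ {1, 2, 3}) = 0.210 + 0.280 + 0.343 = 0.833; P(Die1=1, Die2 ∈ {1, 2, 3}) = 0.032 + 0.094 + 0.109 = 0.235.
P(Die1=1 | Die2 ∈ {1, 2, 3}) = 0.235/0.833 = 0.2821.

0.2821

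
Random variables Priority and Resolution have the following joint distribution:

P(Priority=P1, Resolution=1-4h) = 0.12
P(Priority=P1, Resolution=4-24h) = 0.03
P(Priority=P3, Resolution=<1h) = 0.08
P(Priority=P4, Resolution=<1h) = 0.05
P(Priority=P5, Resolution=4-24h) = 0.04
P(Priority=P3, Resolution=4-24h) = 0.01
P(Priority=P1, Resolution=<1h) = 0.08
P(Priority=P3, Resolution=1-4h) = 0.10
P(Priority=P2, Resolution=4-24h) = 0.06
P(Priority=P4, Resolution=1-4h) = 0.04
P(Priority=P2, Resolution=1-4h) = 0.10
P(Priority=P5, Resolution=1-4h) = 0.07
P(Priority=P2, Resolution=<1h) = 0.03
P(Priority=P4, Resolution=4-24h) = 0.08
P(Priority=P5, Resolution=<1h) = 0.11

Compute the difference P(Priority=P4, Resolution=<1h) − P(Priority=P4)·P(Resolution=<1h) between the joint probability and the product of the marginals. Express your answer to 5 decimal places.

-0.00950

P(Priority=P4) = 0.05 + 0.04 + 0.08 = 0.17.
P(Resolution=<1h) = 0.08 + 0.03 + 0.08 + 0.05 + 0.11 = 0.35.
P(Priority=P4, Resolution=<1h) − P(Priority=P4)P(Resolution=<1h) = 0.05 − 0.17×0.35 = -0.00950.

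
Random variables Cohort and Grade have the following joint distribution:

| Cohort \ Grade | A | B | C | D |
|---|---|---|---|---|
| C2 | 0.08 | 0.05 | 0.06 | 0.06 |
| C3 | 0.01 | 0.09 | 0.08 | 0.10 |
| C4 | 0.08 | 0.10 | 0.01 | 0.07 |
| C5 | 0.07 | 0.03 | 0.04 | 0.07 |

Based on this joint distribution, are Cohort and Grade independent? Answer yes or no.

no

P(Cohort=C3) = 0.28 and P(Grade=A) = 0.24, so their product is 0.0672, but P(Cohort=C3, Grade=A) = 0.01. Since these differ, Cohort and Grade are not independent.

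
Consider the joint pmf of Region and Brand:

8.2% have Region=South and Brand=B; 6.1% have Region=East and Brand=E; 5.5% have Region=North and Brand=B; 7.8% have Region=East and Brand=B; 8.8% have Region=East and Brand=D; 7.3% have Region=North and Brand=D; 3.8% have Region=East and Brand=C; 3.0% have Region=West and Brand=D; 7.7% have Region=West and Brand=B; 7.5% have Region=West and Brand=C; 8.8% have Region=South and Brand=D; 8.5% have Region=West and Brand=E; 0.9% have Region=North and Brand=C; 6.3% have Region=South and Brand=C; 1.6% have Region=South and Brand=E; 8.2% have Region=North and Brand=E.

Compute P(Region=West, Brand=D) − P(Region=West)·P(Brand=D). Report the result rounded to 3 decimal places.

-0.044

P(Region=West) = 0.077 + 0.075 + 0.030 + 0.085 = 0.267.
P(Brand=D) = 0.073 + 0.088 + 0.088 + 0.030 = 0.279.
P(Region=West, Brand=D) − P(Region=West)P(Brand=D) = 0.030 − 0.267×0.279 = -0.044.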